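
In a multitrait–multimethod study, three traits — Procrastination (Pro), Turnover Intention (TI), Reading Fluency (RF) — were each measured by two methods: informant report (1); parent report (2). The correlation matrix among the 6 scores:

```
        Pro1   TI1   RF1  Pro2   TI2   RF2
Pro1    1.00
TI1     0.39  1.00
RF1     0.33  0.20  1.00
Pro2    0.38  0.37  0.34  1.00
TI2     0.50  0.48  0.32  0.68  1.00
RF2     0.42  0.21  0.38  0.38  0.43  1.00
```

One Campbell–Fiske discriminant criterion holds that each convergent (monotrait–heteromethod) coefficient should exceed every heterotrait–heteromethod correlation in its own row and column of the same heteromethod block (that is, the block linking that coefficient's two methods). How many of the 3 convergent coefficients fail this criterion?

3

Each convergent coefficient versus the relevant comparison correlations:
Pro (methods 1·2): 0.38 vs {0.50, 0.37, 0.42, 0.34} → fail.
TI (methods 1·2): 0.48 vs {0.37, 0.50, 0.21, 0.32} → fail.
RF (methods 1·2): 0.38 vs {0.34, 0.42, 0.32, 0.21} → fail.
3 of 3 fail.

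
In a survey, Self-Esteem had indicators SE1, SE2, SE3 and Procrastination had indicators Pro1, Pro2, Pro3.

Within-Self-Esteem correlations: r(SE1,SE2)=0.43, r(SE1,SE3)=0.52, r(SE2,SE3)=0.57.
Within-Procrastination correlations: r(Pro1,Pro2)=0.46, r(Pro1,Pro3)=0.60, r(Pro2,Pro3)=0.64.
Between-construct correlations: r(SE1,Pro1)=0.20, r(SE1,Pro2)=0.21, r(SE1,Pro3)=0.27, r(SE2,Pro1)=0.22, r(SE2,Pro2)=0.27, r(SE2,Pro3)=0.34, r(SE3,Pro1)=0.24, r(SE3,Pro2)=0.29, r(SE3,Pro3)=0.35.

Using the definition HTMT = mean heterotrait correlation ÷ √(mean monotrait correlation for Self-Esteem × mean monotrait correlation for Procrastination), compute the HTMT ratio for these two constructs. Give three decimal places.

Mean between = 2.39/9 = 0.2656.
Mean within-SE = 1.52/3 = 0.5067; mean within-Pro = 1.70/3 = 0.5667.
Geometric mean = √(0.5067 × 0.5667) = 0.5359.
HTMT = 0.2656 / 0.5359 = 0.496.

0.496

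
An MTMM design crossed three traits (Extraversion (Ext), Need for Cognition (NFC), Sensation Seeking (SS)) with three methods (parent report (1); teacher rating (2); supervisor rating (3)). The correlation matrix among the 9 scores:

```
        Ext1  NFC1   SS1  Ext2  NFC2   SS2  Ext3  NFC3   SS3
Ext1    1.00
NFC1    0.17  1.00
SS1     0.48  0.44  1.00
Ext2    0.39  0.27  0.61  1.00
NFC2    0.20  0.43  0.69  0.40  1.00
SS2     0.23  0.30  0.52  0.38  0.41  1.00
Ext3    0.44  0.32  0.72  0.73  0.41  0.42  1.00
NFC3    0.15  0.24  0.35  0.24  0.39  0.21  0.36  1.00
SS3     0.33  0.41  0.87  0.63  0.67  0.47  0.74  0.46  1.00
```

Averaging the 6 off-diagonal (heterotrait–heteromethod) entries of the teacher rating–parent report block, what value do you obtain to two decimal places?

0.38

HTHM values (method 2 × method 1): 0.27, 0.61, 0.20, 0.69, 0.23, 0.30; mean = 2.30/6 = 0.38.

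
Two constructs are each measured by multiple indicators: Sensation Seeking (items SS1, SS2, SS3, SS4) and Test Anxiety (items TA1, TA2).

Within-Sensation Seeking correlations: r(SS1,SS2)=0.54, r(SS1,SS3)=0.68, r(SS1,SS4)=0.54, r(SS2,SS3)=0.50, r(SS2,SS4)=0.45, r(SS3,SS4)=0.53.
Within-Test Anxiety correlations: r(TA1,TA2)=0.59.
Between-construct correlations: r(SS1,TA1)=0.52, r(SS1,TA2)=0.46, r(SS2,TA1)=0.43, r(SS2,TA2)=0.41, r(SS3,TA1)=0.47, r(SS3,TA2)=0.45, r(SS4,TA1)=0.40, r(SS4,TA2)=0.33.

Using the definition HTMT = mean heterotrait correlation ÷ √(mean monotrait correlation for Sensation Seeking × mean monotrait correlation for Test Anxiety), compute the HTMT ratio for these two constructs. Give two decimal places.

0.77

Mean between = 3.47/8 = 0.4338.
Mean within-SS = 3.24/6 = 0.5400; mean within-TA = 0.59/1 = 0.5900.
Geometric mean = √(0.5400 × 0.5900) = 0.5644.
HTMT = 0.4338 / 0.5644 = 0.77.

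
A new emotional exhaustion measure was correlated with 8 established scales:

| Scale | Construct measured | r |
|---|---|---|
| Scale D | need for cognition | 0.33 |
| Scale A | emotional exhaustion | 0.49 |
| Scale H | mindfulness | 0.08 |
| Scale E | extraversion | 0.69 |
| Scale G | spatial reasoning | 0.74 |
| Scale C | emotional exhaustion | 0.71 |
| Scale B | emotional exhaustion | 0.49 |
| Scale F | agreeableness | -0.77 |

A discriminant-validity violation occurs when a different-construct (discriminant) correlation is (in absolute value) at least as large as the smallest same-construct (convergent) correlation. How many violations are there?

Convergent (same construct = emotional exhaustion): Scale A, Scale C, Scale B.
Smallest convergent = 0.49. Discriminant |r|: 0.33, 0.08, 0.69, 0.74, 0.77; count ≥ 0.49 → 3.

3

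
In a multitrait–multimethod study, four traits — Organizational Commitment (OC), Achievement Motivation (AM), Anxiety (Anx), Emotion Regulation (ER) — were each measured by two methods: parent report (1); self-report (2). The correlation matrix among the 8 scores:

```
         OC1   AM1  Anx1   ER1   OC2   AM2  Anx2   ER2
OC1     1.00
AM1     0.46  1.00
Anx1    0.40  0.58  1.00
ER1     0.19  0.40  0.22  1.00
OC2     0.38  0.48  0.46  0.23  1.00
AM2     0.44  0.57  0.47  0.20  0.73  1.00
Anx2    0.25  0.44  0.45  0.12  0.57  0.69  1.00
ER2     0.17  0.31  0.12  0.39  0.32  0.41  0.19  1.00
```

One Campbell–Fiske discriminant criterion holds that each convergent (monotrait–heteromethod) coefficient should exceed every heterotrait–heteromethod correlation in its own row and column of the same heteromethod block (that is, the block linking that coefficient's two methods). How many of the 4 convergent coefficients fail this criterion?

2

Convergent coefficients and their comparison sets:
OC (methods 1·2): 0.38 vs {0.44, 0.48, 0.25, 0.46, 0.17, 0.23} → fail.
AM (methods 1·2): 0.57 vs {0.48, 0.44, 0.44, 0.47, 0.31, 0.20} → pass.
Anx (methods 1·2): 0.45 vs {0.46, 0.25, 0.47, 0.44, 0.12, 0.12} → fail.
ER (methods 1·2): 0.39 vs {0.23, 0.17, 0.20, 0.31, 0.12, 0.12} → pass.
2 of 4 fail.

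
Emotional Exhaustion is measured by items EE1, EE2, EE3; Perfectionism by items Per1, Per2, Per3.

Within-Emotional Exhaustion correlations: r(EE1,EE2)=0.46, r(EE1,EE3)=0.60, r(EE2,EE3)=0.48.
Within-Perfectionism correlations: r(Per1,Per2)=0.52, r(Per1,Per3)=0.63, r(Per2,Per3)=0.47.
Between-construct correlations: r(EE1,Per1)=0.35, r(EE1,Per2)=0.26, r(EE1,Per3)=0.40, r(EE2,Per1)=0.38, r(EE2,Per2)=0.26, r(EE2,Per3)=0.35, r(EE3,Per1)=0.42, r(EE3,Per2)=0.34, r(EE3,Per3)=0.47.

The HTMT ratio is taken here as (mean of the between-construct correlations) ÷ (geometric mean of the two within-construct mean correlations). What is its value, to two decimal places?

Mean heterotrait r = 3.23/9 = 0.3589.
Mean within-EE = 1.54/3 = 0.5133; mean within-Per = 1.62/3 = 0.5400.
Geometric mean = √(0.5133 × 0.5400) = 0.5265.
HTMT = 0.3589 / 0.5265 = 0.68.

0.68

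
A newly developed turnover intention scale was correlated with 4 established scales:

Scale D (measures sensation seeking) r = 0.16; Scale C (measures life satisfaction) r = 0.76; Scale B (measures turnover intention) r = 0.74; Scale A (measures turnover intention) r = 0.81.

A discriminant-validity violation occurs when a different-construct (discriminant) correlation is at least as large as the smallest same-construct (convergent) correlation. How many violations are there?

1

Convergent (same construct = turnover intention): Scale B, Scale A.
Smallest convergent = 0.74. Discriminant values: 0.16, 0.76; count ≥ 0.74 → 1.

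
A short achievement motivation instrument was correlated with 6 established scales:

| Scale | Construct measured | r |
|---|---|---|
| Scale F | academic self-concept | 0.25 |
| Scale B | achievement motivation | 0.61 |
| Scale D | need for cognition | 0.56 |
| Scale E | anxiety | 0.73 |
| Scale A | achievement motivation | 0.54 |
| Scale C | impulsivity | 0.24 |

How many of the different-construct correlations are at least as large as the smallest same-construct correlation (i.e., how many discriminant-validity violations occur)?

2

Convergent (same construct = achievement motivation): Scale B, Scale A.
Smallest convergent = 0.54. Discriminant values: 0.25, 0.56, 0.73, 0.24; count ≥ 0.54 → 2.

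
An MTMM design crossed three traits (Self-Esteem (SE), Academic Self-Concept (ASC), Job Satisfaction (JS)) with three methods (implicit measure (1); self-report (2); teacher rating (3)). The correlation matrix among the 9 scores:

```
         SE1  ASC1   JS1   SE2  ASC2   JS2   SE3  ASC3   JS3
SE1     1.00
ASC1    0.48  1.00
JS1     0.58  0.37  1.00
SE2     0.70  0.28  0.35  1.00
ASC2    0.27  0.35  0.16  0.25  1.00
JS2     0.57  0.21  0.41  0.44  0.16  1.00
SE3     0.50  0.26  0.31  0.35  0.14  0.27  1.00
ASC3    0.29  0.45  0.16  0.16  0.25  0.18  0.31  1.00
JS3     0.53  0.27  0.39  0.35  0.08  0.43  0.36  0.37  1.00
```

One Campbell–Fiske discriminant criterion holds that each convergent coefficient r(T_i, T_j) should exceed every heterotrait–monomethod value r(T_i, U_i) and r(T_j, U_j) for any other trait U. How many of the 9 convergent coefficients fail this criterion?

Convergent coefficients and their comparison sets:
SE (methods 1·2): 0.70 vs {0.48, 0.25, 0.58, 0.44} → pass.
SE (methods 1·3): 0.50 vs {0.48, 0.31, 0.58, 0.36} → fail.
SE (methods 2·3): 0.35 vs {0.25, 0.31, 0.44, 0.36} → fail.
ASC (methods 1·2): 0.35 vs {0.48, 0.25, 0.37, 0.16} → fail.
ASC (methods 1·3): 0.45 vs {0.48, 0.31, 0.37, 0.37} → fail.
ASC (methods 2·3): 0.25 vs {0.25, 0.31, 0.16, 0.37} → fail.
JS (methods 1·2): 0.41 vs {0.58, 0.44, 0.37, 0.16} → fail.
JS (methods 1·3): 0.39 vs {0.58, 0.36, 0.37, 0.37} → fail.
JS (methods 2·3): 0.43 vs {0.44, 0.36, 0.16, 0.37} → fail.
8 of 9 fail.

8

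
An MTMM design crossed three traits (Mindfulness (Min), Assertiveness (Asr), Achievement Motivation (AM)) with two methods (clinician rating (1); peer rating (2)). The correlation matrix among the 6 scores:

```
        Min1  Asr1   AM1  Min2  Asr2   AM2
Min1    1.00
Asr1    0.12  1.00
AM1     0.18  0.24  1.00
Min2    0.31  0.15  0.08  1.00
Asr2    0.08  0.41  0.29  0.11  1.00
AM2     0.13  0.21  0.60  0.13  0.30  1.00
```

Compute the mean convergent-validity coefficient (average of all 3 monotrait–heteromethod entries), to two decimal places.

Convergent values: 0.31, 0.41, 0.60; mean = 1.32/3 = 0.44.

0.44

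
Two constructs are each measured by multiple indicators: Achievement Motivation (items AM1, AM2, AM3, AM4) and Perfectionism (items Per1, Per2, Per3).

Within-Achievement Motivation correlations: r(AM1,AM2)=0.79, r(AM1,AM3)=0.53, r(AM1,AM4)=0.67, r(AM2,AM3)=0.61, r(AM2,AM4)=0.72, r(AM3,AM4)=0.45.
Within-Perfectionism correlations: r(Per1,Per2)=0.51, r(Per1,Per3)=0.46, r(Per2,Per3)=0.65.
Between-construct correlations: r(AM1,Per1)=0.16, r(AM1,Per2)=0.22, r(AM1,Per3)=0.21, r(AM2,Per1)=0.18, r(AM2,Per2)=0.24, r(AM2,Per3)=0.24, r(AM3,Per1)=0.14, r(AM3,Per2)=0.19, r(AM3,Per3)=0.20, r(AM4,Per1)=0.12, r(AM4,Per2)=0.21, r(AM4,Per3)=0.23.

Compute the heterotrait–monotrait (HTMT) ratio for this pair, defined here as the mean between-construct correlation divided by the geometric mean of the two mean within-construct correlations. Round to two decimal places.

Mean heterotrait r = 2.34/12 = 0.1950.
Mean within-AM = 3.77/6 = 0.6283; mean within-Per = 1.62/3 = 0.5400.
Geometric mean = √(0.6283 × 0.5400) = 0.5825.
HTMT = 0.1950 / 0.5825 = 0.33.

0.33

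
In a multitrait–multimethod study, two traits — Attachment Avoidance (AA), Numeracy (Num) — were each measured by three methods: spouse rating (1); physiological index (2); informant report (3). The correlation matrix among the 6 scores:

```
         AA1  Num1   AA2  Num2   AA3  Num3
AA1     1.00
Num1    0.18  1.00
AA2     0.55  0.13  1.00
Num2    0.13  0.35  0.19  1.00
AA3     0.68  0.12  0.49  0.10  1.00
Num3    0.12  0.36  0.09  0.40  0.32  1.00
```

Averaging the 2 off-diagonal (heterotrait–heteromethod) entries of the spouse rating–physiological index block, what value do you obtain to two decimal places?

HTHM values (method 1 × method 2): 0.13, 0.13; mean = 0.26/2 = 0.13.

0.13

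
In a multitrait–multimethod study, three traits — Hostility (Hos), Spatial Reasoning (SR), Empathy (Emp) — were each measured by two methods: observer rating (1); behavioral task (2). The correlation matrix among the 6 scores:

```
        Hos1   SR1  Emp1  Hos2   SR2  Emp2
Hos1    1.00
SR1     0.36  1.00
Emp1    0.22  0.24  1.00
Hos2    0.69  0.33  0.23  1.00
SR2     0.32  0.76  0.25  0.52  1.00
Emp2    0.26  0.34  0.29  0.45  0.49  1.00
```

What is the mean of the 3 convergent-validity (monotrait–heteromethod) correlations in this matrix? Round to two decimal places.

0.58

Convergent values: 0.69, 0.76, 0.29; mean = 1.74/3 = 0.58.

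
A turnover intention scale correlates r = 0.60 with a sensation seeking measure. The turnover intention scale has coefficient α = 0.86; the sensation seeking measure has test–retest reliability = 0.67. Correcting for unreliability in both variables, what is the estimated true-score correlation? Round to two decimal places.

r_true = r_obs / √(r_xx · r_yy) = 0.60 / √(0.86 × 0.67) = 0.60 / √0.5762 = 0.60 / 0.7591 ≈ 0.79.

0.79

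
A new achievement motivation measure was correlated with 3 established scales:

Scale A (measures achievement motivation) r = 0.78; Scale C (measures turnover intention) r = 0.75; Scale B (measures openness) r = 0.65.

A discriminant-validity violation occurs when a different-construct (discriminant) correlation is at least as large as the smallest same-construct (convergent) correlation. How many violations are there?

0

Convergent (same construct = achievement motivation): Scale A.
Smallest convergent = 0.78. Discriminant values: 0.75, 0.65; count ≥ 0.78 → 0.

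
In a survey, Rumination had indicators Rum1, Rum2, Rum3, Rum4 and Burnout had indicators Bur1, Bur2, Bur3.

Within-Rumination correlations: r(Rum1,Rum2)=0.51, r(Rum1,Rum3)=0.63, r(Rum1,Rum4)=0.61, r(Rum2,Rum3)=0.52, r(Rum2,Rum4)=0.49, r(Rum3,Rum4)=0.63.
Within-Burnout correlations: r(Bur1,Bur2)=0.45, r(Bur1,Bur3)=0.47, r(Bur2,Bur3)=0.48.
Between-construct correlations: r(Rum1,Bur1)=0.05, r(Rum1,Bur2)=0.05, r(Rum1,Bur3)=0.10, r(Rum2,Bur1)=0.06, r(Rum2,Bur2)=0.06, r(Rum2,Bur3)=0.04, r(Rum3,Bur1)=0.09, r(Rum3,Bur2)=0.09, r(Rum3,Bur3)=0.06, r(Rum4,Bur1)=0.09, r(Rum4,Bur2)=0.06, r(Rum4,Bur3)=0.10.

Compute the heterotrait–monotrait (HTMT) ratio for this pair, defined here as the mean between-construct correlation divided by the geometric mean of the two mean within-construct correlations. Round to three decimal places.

Between-construct mean = 0.85/12 = 0.0708.
Mean within-Rum = 3.39/6 = 0.5650; mean within-Bur = 1.40/3 = 0.4667.
Geometric mean = √(0.5650 × 0.4667) = 0.5135.
HTMT = 0.0708 / 0.5135 = 0.138.

0.138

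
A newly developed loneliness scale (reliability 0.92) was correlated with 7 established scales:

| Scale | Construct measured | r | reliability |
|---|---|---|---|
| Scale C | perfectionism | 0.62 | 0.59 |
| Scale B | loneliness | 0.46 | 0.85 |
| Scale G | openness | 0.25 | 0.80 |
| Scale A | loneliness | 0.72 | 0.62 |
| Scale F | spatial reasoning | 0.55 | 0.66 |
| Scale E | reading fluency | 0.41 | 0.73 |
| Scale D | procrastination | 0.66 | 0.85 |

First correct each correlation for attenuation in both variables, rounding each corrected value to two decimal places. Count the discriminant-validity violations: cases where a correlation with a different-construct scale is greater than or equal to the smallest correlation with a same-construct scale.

3

Disattenuated r (r / √(r_scale · r_new)):
  Scale C (disc): 0.62 / √(0.59·0.92) = 0.84
  Scale B (conv): 0.46 / √(0.85·0.92) = 0.52
  Scale G (disc): 0.25 / √(0.80·0.92) = 0.29
  Scale A (conv): 0.72 / √(0.62·0.92) = 0.95
  Scale F (disc): 0.55 / √(0.66·0.92) = 0.71
  Scale E (disc): 0.41 / √(0.73·0.92) = 0.50
  Scale D (disc): 0.66 / √(0.85·0.92) = 0.75
Smallest convergent = 0.52. Discriminant values: 0.84, 0.29, 0.71, 0.50, 0.75; count ≥ 0.52 → 3.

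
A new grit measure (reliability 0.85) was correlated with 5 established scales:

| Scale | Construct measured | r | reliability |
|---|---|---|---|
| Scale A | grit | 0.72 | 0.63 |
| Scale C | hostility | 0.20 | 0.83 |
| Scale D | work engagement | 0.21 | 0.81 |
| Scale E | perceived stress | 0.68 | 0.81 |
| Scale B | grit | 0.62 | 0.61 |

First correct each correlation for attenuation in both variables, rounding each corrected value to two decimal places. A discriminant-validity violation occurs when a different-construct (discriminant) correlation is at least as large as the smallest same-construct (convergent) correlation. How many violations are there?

Disattenuated r (r / √(r_scale · r_new)):
  Scale A (conv): 0.72 / √(0.63·0.85) = 0.98
  Scale C (disc): 0.20 / √(0.83·0.85) = 0.24
  Scale D (disc): 0.21 / √(0.81·0.85) = 0.25
  Scale E (disc): 0.68 / √(0.81·0.85) = 0.82
  Scale B (conv): 0.62 / √(0.61·0.85) = 0.86
Smallest convergent = 0.86. Discriminant values: 0.24, 0.25, 0.82; count ≥ 0.86 → 0.

0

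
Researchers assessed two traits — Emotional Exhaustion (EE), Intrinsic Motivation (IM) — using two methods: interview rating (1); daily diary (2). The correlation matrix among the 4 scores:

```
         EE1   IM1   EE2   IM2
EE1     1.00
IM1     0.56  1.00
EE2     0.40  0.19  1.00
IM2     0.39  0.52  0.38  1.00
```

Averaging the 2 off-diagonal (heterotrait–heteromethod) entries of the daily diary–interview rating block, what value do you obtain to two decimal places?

0.29

HTHM values (method 2 × method 1): 0.19, 0.39; mean = 0.58/2 = 0.29.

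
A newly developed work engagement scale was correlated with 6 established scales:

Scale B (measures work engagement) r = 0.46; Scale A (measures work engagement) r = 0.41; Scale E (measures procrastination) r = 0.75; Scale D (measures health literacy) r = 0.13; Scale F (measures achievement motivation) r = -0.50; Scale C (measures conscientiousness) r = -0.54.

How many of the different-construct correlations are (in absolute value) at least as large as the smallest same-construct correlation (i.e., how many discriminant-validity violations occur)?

3

Convergent (same construct = work engagement): Scale B, Scale A.
Smallest convergent = 0.41. Discriminant |r|: 0.75, 0.13, 0.50, 0.54; count ≥ 0.41 → 3.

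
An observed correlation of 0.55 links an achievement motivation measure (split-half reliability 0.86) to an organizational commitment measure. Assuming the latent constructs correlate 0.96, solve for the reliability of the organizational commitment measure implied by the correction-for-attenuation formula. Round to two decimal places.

0.38

r_true = r_obs / √(r_xx · r_yy) ⇒ 0.96 = 0.55 / √(0.86 · r_yy).
√(0.86 · r_yy) = 0.55 / 0.96 = 0.5729; 0.86 · r_yy = 0.3282; r_yy = 0.3282 / 0.86 ≈ 0.38.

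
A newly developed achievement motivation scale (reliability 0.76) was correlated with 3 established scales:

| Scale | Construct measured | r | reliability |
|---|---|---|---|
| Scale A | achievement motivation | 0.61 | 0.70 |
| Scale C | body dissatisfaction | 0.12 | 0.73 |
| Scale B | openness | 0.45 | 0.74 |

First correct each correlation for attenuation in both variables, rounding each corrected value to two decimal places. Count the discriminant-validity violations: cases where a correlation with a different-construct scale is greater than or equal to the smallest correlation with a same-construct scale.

Disattenuated r (r / √(r_scale · r_new)):
  Scale A (conv): 0.61 / √(0.70·0.76) = 0.84
  Scale C (disc): 0.12 / √(0.73·0.76) = 0.16
  Scale B (disc): 0.45 / √(0.74·0.76) = 0.60
Smallest convergent = 0.84. Discriminant values: 0.16, 0.60; count ≥ 0.84 → 0.

0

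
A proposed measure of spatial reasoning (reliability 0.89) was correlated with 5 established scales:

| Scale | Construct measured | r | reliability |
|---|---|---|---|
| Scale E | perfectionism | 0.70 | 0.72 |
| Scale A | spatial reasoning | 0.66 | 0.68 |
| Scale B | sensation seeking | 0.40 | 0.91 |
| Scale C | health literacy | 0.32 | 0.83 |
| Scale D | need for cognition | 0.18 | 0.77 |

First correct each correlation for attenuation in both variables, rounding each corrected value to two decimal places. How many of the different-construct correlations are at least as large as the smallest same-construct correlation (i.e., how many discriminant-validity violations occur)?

1

Disattenuated r (r / √(r_scale · r_new)):
  Scale E (disc): 0.70 / √(0.72·0.89) = 0.87
  Scale A (conv): 0.66 / √(0.68·0.89) = 0.85
  Scale B (disc): 0.40 / √(0.91·0.89) = 0.44
  Scale C (disc): 0.32 / √(0.83·0.89) = 0.37
  Scale D (disc): 0.18 / √(0.77·0.89) = 0.22
Smallest convergent = 0.85. Discriminant values: 0.87, 0.44, 0.37, 0.22; count ≥ 0.85 → 1.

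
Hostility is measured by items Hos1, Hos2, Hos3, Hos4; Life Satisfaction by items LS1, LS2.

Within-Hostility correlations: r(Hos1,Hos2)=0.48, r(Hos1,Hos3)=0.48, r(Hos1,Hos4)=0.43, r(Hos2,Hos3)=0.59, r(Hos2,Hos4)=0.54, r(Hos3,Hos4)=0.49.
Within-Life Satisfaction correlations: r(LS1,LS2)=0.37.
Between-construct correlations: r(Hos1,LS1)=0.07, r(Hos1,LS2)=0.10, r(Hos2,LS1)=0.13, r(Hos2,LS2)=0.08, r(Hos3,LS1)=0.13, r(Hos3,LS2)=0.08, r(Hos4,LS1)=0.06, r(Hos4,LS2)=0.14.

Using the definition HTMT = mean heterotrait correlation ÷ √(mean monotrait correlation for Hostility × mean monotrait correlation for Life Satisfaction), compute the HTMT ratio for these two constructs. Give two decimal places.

0.23

Mean heterotrait r = 0.79/8 = 0.0988.
Mean within-Hos = 3.01/6 = 0.5017; mean within-LS = 0.37/1 = 0.3700.
Geometric mean = √(0.5017 × 0.3700) = 0.4308.
HTMT = 0.0988 / 0.4308 = 0.23.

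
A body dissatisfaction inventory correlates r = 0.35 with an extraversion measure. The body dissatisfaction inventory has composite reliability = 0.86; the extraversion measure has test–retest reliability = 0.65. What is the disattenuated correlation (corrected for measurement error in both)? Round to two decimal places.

r_true = r_obs / √(r_xx · r_yy) = 0.35 / √(0.86 × 0.65) = 0.35 / √0.5590 = 0.35 / 0.7477 ≈ 0.47.

0.47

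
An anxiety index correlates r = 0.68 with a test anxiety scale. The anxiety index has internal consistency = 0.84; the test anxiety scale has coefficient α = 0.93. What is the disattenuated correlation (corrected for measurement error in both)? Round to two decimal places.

0.77

r_true = r_obs / √(r_xx · r_yy) = 0.68 / √(0.84 × 0.93) = 0.68 / √0.7812 = 0.68 / 0.8839 ≈ 0.77.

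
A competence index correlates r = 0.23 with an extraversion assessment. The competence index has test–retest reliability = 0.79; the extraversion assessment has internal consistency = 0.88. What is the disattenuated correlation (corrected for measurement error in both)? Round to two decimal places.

r_true = r_obs / √(r_xx · r_yy) = 0.23 / √(0.79 × 0.88) = 0.23 / √0.6952 = 0.23 / 0.8338 ≈ 0.28.

0.28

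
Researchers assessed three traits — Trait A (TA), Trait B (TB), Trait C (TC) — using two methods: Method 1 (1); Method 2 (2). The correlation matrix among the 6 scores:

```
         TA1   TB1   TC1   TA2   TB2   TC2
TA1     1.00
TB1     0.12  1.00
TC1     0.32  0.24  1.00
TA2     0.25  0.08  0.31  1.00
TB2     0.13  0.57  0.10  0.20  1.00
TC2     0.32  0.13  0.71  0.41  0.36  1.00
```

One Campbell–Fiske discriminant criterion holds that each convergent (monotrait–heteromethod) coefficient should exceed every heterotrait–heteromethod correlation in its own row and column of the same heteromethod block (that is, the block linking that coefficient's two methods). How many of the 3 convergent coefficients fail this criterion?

Convergent coefficients and their comparison sets:
TA (methods 1·2): 0.25 vs {0.13, 0.08, 0.32, 0.31} → fail.
TB (methods 1·2): 0.57 vs {0.08, 0.13, 0.13, 0.10} → pass.
TC (methods 1·2): 0.71 vs {0.31, 0.32, 0.10, 0.13} → pass.
1 of 3 fail.

1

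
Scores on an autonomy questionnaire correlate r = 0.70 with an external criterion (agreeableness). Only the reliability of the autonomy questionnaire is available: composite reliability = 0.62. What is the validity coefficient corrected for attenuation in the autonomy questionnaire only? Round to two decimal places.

0.89

Single correction: r_c = r_obs / √r_xx = 0.70 / √0.62 = 0.70 / 0.7874 ≈ 0.89.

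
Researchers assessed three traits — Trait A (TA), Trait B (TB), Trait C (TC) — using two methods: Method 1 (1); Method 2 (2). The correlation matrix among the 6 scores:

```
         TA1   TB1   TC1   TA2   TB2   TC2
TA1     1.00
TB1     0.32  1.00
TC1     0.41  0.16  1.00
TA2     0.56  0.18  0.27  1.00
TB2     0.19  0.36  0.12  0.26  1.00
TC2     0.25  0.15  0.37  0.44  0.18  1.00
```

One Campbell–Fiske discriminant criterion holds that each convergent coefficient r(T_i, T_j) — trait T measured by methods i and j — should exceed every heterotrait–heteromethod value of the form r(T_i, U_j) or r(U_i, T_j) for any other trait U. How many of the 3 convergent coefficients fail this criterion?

Convergent coefficients and their comparison sets:
TA (methods 1·2): 0.56 vs {0.19, 0.18, 0.25, 0.27} → pass.
TB (methods 1·2): 0.36 vs {0.18, 0.19, 0.15, 0.12} → pass.
TC (methods 1·2): 0.37 vs {0.27, 0.25, 0.12, 0.15} → pass.
0 of 3 fail.

0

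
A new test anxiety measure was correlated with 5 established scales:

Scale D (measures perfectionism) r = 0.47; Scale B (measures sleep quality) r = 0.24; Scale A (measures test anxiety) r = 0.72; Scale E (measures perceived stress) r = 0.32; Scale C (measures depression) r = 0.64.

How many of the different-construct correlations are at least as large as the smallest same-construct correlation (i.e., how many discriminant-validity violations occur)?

0

Convergent (same construct = test anxiety): Scale A.
Smallest convergent = 0.72. Discriminant values: 0.47, 0.24, 0.32, 0.64; count ≥ 0.72 → 0.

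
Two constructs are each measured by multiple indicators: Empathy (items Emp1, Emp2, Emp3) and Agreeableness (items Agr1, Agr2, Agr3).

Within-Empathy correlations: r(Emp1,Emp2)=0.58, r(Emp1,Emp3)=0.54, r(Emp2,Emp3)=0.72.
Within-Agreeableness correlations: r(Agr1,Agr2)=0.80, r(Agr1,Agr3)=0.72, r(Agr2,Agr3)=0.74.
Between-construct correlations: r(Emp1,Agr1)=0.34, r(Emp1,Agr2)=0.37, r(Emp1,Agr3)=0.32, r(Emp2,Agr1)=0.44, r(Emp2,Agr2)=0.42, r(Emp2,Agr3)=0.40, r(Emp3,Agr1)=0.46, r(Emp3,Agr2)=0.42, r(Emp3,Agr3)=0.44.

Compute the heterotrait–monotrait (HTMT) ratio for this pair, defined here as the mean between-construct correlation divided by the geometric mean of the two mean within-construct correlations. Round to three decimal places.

Between-construct mean = 3.61/9 = 0.4011.
Mean within-Emp = 1.84/3 = 0.6133; mean within-Agr = 2.26/3 = 0.7533.
Geometric mean = √(0.6133 × 0.7533) = 0.6797.
HTMT = 0.4011 / 0.6797 = 0.590.

0.590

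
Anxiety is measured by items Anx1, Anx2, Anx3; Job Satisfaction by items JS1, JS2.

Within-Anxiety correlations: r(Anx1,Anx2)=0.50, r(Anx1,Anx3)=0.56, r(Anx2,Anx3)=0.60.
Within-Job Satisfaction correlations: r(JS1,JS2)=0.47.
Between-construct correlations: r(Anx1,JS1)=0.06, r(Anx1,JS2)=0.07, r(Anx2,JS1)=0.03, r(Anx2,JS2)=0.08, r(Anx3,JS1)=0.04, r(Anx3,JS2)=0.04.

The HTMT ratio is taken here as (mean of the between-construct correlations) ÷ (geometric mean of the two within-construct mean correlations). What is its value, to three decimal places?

Between-construct mean = 0.32/6 = 0.0533.
Mean within-Anx = 1.66/3 = 0.5533; mean within-JS = 0.47/1 = 0.4700.
Geometric mean = √(0.5533 × 0.4700) = 0.5100.
HTMT = 0.0533 / 0.5100 = 0.105.

0.105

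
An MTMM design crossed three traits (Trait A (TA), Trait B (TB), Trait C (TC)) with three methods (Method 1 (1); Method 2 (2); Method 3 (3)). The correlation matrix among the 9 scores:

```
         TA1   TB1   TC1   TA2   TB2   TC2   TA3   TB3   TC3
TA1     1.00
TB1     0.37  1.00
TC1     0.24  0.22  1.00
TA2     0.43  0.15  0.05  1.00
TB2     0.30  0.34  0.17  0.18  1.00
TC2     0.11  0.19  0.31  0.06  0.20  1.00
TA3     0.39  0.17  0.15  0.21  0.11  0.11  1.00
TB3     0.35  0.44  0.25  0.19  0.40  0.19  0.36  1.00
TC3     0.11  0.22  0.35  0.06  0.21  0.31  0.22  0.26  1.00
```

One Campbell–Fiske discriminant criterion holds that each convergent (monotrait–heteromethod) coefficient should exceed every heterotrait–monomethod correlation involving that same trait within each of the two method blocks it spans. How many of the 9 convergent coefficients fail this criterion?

Each convergent coefficient versus the relevant comparison correlations:
TA (methods 1·2): 0.43 vs {0.37, 0.18, 0.24, 0.06} → pass.
TA (methods 1·3): 0.39 vs {0.37, 0.36, 0.24, 0.22} → pass.
TA (methods 2·3): 0.21 vs {0.18, 0.36, 0.06, 0.22} → fail.
TB (methods 1·2): 0.34 vs {0.37, 0.18, 0.22, 0.20} → fail.
TB (methods 1·3): 0.44 vs {0.37, 0.36, 0.22, 0.26} → pass.
TB (methods 2·3): 0.40 vs {0.18, 0.36, 0.20, 0.26} → pass.
TC (methods 1·2): 0.31 vs {0.24, 0.06, 0.22, 0.20} → pass.
TC (methods 1·3): 0.35 vs {0.24, 0.22, 0.22, 0.26} → pass.
TC (methods 2·3): 0.31 vs {0.06, 0.22, 0.20, 0.26} → pass.
2 of 9 fail.

2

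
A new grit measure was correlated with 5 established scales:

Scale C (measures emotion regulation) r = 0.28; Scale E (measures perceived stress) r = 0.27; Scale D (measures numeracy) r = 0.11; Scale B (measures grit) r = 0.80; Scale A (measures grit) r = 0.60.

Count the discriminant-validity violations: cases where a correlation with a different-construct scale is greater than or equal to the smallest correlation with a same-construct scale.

0

Convergent (same construct = grit): Scale B, Scale A.
Smallest convergent = 0.60. Discriminant values: 0.28, 0.27, 0.11; count ≥ 0.60 → 0.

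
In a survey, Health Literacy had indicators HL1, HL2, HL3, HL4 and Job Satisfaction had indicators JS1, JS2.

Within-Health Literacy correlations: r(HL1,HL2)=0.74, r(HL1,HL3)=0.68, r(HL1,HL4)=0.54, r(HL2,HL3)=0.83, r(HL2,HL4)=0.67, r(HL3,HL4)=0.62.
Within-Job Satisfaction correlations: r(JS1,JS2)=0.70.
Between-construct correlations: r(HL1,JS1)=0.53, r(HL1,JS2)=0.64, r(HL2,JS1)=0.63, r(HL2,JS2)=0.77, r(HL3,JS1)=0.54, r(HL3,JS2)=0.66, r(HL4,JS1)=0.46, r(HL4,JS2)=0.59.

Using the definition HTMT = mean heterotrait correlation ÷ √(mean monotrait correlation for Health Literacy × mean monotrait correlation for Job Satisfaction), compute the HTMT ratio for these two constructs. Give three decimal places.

0.873

Mean between = 4.82/8 = 0.6025.
Mean within-HL = 4.08/6 = 0.6800; mean within-JS = 0.70/1 = 0.7000.
Geometric mean = √(0.6800 × 0.7000) = 0.6899.
HTMT = 0.6025 / 0.6899 = 0.873.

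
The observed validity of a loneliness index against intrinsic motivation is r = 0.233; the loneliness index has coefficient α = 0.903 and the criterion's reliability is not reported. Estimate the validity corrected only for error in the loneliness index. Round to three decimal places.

Single correction: r_c = r_obs / √r_xx = 0.233 / √0.903 = 0.233 / 0.9503 ≈ 0.245.

0.245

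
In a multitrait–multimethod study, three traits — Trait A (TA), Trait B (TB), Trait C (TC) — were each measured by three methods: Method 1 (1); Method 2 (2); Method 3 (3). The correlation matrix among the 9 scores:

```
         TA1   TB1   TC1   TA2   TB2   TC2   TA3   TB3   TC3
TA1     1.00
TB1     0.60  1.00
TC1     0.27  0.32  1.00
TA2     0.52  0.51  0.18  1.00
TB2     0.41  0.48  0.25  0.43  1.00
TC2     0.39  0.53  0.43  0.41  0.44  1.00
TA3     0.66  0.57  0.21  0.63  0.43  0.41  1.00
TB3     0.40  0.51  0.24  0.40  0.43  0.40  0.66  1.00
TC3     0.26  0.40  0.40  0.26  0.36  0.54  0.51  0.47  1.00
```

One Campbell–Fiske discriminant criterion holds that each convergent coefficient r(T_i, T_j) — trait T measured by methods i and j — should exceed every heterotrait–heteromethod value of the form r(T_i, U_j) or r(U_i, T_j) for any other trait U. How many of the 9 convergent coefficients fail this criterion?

Convergent coefficients and their comparison sets:
TA (methods 1·2): 0.52 vs {0.41, 0.51, 0.39, 0.18} → pass.
TA (methods 1·3): 0.66 vs {0.40, 0.57, 0.26, 0.21} → pass.
TA (methods 2·3): 0.63 vs {0.40, 0.43, 0.26, 0.41} → pass.
TB (methods 1·2): 0.48 vs {0.51, 0.41, 0.53, 0.25} → fail.
TB (methods 1·3): 0.51 vs {0.57, 0.40, 0.40, 0.24} → fail.
TB (methods 2·3): 0.43 vs {0.43, 0.40, 0.36, 0.40} → fail.
TC (methods 1·2): 0.43 vs {0.18, 0.39, 0.25, 0.53} → fail.
TC (methods 1·3): 0.40 vs {0.21, 0.26, 0.24, 0.40} → fail.
TC (methods 2·3): 0.54 vs {0.41, 0.26, 0.40, 0.36} → pass.
5 of 9 fail.

5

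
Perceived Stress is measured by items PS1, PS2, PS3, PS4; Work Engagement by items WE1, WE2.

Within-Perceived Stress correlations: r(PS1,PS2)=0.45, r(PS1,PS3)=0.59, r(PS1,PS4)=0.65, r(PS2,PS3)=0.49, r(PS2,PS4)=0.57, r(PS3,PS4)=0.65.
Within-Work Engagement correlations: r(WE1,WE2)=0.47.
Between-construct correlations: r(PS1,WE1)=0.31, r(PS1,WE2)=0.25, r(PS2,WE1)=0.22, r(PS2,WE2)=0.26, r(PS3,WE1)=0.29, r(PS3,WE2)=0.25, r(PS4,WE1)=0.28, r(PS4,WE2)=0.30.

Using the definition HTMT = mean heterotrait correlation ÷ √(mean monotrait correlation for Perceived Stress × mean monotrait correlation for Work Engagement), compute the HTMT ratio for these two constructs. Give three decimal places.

Mean between = 2.16/8 = 0.2700.
Mean within-PS = 3.40/6 = 0.5667; mean within-WE = 0.47/1 = 0.4700.
Geometric mean = √(0.5667 × 0.4700) = 0.5161.
HTMT = 0.2700 / 0.5161 = 0.523.

0.523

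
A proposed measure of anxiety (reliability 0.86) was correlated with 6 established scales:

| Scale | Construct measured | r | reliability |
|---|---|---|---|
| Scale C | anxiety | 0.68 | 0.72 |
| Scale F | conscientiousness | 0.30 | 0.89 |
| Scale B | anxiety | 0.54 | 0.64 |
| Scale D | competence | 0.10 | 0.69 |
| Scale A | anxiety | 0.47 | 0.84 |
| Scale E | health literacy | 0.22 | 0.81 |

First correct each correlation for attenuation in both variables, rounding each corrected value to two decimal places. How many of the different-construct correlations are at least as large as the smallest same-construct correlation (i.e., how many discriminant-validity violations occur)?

0

Disattenuated r (r / √(r_scale · r_new)):
  Scale C (conv): 0.68 / √(0.72·0.86) = 0.86
  Scale F (disc): 0.30 / √(0.89·0.86) = 0.34
  Scale B (conv): 0.54 / √(0.64·0.86) = 0.73
  Scale D (disc): 0.10 / √(0.69·0.86) = 0.13
  Scale A (conv): 0.47 / √(0.84·0.86) = 0.55
  Scale E (disc): 0.22 / √(0.81·0.86) = 0.26
Smallest convergent = 0.55. Discriminant values: 0.34, 0.13, 0.26; count ≥ 0.55 → 0.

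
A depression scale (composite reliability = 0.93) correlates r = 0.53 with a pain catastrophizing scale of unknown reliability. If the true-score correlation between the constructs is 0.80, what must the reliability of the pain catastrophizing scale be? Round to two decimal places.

r_true = r_obs / √(r_xx · r_yy) ⇒ 0.80 = 0.53 / √(0.93 · r_yy).
√(0.93 · r_yy) = 0.53 / 0.80 = 0.6625; 0.93 · r_yy = 0.4389; r_yy = 0.4389 / 0.93 ≈ 0.47.

0.47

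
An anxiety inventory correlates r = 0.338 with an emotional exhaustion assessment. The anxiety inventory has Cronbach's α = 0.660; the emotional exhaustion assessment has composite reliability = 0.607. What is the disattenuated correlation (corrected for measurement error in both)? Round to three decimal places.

r_true = r_obs / √(r_xx · r_yy) = 0.338 / √(0.660 × 0.607) = 0.338 / √0.400620 = 0.338 / 0.6329 ≈ 0.534.

0.534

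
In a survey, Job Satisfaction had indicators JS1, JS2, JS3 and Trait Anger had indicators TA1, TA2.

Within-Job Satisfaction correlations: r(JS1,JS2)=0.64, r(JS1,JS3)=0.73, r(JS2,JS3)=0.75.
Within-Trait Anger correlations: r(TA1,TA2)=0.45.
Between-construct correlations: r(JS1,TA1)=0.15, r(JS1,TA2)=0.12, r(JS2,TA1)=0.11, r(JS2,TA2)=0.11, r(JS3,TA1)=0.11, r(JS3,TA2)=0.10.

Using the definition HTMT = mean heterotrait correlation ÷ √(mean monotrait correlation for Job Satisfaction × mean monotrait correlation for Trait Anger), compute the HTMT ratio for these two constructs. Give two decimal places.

0.21

Mean heterotrait r = 0.70/6 = 0.1167.
Mean within-JS = 2.12/3 = 0.7067; mean within-TA = 0.45/1 = 0.4500.
Geometric mean = √(0.7067 × 0.4500) = 0.5639.
HTMT = 0.1167 / 0.5639 = 0.21.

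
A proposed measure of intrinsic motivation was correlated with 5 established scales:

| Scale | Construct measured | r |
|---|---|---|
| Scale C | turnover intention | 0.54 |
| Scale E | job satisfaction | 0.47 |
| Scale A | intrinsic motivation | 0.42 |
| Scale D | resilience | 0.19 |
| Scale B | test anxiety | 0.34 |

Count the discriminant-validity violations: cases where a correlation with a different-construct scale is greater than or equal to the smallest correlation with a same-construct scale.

Convergent (same construct = intrinsic motivation): Scale A.
Smallest convergent = 0.42. Discriminant values: 0.54, 0.47, 0.19, 0.34; count ≥ 0.42 → 2.

2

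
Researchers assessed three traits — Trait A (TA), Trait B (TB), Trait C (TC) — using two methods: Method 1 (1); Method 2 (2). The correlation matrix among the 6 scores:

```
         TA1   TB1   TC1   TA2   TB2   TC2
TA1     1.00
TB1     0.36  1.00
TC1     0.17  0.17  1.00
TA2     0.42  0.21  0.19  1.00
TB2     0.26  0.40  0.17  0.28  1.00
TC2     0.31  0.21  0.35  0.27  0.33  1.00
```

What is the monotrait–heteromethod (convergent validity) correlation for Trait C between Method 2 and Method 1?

0.35

Same trait (TC), different methods: r(TC2, TC1) = 0.35.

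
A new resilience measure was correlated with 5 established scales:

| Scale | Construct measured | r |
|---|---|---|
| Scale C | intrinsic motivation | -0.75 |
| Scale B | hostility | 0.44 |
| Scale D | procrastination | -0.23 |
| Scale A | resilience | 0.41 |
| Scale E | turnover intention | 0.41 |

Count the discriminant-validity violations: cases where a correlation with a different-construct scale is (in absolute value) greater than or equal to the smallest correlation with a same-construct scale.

3

Convergent (same construct = resilience): Scale A.
Smallest convergent = 0.41. Discriminant |r|: 0.75, 0.44, 0.23, 0.41; count ≥ 0.41 → 3.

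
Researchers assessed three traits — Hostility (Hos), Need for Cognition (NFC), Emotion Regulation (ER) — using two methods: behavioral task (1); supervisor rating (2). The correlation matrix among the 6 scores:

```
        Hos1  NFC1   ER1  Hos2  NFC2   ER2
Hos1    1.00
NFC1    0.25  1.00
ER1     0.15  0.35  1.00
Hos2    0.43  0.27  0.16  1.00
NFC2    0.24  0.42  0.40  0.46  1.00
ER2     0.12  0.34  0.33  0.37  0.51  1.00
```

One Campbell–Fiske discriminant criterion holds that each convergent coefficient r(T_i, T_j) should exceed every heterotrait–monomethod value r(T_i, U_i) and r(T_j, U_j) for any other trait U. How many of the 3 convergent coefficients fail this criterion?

3

Checking each validity diagonal entry against its comparison values:
Hos (methods 1·2): 0.43 vs {0.25, 0.46, 0.15, 0.37} → fail.
NFC (methods 1·2): 0.42 vs {0.25, 0.46, 0.35, 0.51} → fail.
ER (methods 1·2): 0.33 vs {0.15, 0.37, 0.35, 0.51} → fail.
3 of 3 fail.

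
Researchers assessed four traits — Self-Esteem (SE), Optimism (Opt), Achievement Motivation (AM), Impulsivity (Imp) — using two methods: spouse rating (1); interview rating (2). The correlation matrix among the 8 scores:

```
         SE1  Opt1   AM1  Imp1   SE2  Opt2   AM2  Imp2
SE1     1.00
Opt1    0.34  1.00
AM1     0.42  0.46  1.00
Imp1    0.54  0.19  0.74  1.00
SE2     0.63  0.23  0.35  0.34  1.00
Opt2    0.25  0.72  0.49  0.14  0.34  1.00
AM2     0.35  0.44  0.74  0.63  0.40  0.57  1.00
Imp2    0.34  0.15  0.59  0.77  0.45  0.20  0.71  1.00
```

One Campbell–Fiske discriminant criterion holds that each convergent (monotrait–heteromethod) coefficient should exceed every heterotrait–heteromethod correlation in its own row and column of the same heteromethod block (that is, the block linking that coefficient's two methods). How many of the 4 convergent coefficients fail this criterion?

Checking each validity diagonal entry against its comparison values:
SE (methods 1·2): 0.63 vs {0.25, 0.23, 0.35, 0.35, 0.34, 0.34} → pass.
Opt (methods 1·2): 0.72 vs {0.23, 0.25, 0.44, 0.49, 0.15, 0.14} → pass.
AM (methods 1·2): 0.74 vs {0.35, 0.35, 0.49, 0.44, 0.59, 0.63} → pass.
Imp (methods 1·2): 0.77 vs {0.34, 0.34, 0.14, 0.15, 0.63, 0.59} → pass.
0 of 4 fail.

0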